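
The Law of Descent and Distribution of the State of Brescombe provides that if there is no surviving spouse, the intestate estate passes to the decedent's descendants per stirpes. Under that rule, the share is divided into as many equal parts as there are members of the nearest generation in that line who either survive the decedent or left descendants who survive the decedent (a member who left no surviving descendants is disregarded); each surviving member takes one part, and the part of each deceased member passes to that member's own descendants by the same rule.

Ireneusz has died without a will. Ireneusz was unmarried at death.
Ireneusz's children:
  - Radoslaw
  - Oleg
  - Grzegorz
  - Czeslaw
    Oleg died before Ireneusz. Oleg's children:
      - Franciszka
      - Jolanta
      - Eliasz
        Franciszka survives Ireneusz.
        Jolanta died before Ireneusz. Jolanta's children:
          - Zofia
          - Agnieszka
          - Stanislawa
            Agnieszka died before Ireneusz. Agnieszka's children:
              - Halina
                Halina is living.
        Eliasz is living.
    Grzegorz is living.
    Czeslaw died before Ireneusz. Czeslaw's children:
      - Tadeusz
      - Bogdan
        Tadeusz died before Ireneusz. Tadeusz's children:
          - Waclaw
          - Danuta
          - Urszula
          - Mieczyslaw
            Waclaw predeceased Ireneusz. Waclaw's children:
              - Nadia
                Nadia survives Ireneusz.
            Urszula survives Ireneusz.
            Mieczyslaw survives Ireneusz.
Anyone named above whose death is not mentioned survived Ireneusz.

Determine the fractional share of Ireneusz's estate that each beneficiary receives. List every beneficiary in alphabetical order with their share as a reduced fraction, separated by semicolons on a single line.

There is no surviving spouse, so the entire estate passes to Ireneusz's descendants per stirpes.
The estate is divided into 4 equal shares of 1/4 among Radoslaw, Oleg, Grzegorz, Czeslaw.
Radoslaw is living and takes 1/4.
Oleg predeceased; the 1/4 allotted to Oleg's branch passes to Oleg's issue by representation.
The 1/4 is divided into 3 equal shares of 1/12 among Franciszka, Jolanta, Eliasz.
Franciszka is living and takes 1/12.
Jolanta predeceased; the 1/12 allotted to Jolanta's branch passes to Jolanta's issue by representation.
The 1/12 is divided into 3 equal shares of 1/36 among Zofia, Agnieszka, Stanislawa.
Zofia is living and takes 1/36.
Agnieszka predeceased; the 1/36 allotted to Agnieszka's branch passes to Agnieszka's issue by representation.
Halina is the sole taker at this level and receives the full 1/36.
Stanislawa is living and takes 1/36.
Eliasz is living and takes 1/12.
Grzegorz is living and takes 1/4.
Czeslaw predeceased; the 1/4 allotted to Czeslaw's branch passes to Czeslaw's issue by representation.
The 1/4 is divided into 2 equal shares of 1/8 among Tadeusz, Bogdan.
Tadeusz predeceased; the 1/8 allotted to Tadeusz's branch passes to Tadeusz's issue by representation.
The 1/8 is divided into 4 equal shares of 1/32 among Waclaw, Danuta, Urszula, Mieczyslaw.
Waclaw predeceased; the 1/32 allotted to Waclaw's branch passes to Waclaw's issue by representation.
Nadia is the sole taker at this level and receives the full 1/32.
Danuta is living and takes 1/32.
Urszula is living and takes 1/32.
Mieczyslaw is living and takes 1/32.
Bogdan is living and takes 1/8.

Bogdan 1/8; Danuta 1/32; Eliasz 1/12; Franciszka 1/12; Grzegorz 1/4; Halina 1/36; Mieczyslaw 1/32; Nadia 1/32; Radoslaw 1/4; Stanislawa 1/36; Urszula 1/32; Zofia 1/36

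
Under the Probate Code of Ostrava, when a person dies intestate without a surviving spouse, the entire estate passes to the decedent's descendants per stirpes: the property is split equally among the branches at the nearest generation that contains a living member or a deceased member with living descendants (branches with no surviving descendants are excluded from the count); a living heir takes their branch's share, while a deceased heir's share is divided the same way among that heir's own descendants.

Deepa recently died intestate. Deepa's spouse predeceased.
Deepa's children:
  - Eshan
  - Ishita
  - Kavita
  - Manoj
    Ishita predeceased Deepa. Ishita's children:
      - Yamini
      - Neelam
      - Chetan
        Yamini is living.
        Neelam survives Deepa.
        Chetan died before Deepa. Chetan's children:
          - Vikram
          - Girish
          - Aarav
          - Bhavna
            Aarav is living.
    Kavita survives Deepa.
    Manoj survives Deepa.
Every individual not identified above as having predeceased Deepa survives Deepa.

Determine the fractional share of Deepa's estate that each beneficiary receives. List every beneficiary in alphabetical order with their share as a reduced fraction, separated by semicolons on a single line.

Aarav 1/48; Bhavna 1/48; Eshan 1/4; Girish 1/48; Kavita 1/4; Manoj 1/4; Neelam 1/12; Vikram 1/48; Yamini 1/12

There is no surviving spouse, so the entire estate passes to Deepa's descendants per stirpes.
The estate is divided into 4 equal shares of 1/4 among Eshan, Ishita, Kavita, Manoj.
Eshan is living and takes 1/4.
Ishita predeceased; the 1/4 allotted to Ishita's branch passes to Ishita's issue by representation.
The 1/4 is divided into 3 equal shares of 1/12 among Yamini, Neelam, Chetan.
Yamini is living and takes 1/12.
Neelam is living and takes 1/12.
Chetan predeceased; the 1/12 allotted to Chetan's branch passes to Chetan's issue by representation.
The 1/12 is divided into 4 equal shares of 1/48 among Vikram, Girish, Aarav, Bhavna.
Vikram is living and takes 1/48.
Girish is living and takes 1/48.
Aarav is living and takes 1/48.
Bhavna is living and takes 1/48.
Kavita is living and takes 1/4.
Manoj is living and takes 1/4.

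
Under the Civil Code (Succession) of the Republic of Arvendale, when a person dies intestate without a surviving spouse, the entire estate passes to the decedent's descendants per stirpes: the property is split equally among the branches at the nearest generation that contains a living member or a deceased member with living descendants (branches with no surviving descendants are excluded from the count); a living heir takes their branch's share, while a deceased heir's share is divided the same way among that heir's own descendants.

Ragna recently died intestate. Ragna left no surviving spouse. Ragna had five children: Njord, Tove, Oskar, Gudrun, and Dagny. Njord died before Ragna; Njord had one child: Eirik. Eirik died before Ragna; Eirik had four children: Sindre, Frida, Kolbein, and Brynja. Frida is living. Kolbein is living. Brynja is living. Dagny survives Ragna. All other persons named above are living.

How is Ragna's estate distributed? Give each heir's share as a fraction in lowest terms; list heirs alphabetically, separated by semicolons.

There is no surviving spouse, so the entire estate passes to Ragna's descendants per stirpes.
The estate is divided into 5 equal shares of 1/5 among Njord, Tove, Oskar, Gudrun, Dagny.
Njord predeceased; the 1/5 allotted to Njord's branch passes to Njord's issue by representation.
Eirik's line is the sole branch at this level, so the full 1/5 passes to Eirik's issue by representation.
The 1/5 is divided into 4 equal shares of 1/20 among Sindre, Frida, Kolbein, Brynja.
Sindre is living and takes 1/20.
Frida is living and takes 1/20.
Kolbein is living and takes 1/20.
Brynja is living and takes 1/20.
Tove is living and takes 1/5.
Oskar is living and takes 1/5.
Gudrun is living and takes 1/5.
Dagny is living and takes 1/5.

Brynja 1/20; Dagny 1/5; Frida 1/20; Gudrun 1/5; Kolbein 1/20; Oskar 1/5; Sindre 1/20; Tove 1/5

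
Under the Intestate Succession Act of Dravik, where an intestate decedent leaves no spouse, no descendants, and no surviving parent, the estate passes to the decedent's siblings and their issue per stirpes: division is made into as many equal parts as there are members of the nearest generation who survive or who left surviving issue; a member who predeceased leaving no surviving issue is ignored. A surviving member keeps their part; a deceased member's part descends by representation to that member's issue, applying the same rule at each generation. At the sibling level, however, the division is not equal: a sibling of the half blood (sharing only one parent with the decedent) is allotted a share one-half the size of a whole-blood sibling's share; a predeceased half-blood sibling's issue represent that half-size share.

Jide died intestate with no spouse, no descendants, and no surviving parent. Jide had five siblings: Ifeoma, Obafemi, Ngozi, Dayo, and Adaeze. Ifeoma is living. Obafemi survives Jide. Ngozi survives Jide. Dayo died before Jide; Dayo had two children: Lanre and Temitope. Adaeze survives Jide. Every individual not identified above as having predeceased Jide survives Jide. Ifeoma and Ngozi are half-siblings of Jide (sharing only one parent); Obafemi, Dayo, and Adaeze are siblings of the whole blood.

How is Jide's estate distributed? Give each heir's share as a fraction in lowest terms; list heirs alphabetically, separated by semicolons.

Adaeze 1/4; Ifeoma 1/8; Lanre 1/8; Ngozi 1/8; Obafemi 1/4; Temitope 1/8

No spouse, descendants, or parent survives, so the estate passes to Jide's siblings per stirpes.
Half-blood siblings count for one-half the weight of whole-blood siblings at the initial division.
Dividing 1 in proportion to weights (total weight 4): Ifeoma (weight 1/2) → 1/8; Obafemi (weight 1) → 1/4; Ngozi (weight 1/2) → 1/8; Dayo (weight 1) → 1/4; Adaeze (weight 1) → 1/4.
Ifeoma is living and takes 1/8.
Obafemi is living and takes 1/4.
Ngozi is living and takes 1/8.
Dayo predeceased; the 1/4 allotted to Dayo's branch passes to Dayo's issue by representation.
The 1/4 is divided into 2 equal shares of 1/8 among Lanre, Temitope.
Lanre is living and takes 1/8.
Temitope is living and takes 1/8.
Adaeze is living and takes 1/4.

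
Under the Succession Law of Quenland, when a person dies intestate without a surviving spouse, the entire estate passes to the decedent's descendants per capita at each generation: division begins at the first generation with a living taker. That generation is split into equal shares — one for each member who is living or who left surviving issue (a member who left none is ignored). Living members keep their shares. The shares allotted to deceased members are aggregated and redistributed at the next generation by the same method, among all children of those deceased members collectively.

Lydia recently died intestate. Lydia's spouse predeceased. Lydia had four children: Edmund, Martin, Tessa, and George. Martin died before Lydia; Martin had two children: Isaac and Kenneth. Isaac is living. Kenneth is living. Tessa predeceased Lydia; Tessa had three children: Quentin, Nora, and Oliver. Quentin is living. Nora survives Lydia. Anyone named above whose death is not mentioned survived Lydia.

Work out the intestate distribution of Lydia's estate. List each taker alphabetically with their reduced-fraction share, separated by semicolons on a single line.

There is no surviving spouse, so the entire estate passes to Lydia's descendants per capita at each generation.
At generation 1 (Edmund, Martin, Tessa, George) there are 4 shares of (1)/4 = 1/4 each.
Living: Edmund and George — each takes 1/4.
Deceased: Martin and Tessa. Their combined 1/2 is pooled and carried to generation 2.
At generation 2 (Isaac, Kenneth, Quentin, Nora, Oliver) there are 5 shares of (1/2)/5 = 1/10 each.
Living: Isaac, Kenneth, Quentin, Nora, and Oliver — each takes 1/10.

Edmund 1/4; George 1/4; Isaac 1/10; Kenneth 1/10; Nora 1/10; Oliver 1/10; Quentin 1/10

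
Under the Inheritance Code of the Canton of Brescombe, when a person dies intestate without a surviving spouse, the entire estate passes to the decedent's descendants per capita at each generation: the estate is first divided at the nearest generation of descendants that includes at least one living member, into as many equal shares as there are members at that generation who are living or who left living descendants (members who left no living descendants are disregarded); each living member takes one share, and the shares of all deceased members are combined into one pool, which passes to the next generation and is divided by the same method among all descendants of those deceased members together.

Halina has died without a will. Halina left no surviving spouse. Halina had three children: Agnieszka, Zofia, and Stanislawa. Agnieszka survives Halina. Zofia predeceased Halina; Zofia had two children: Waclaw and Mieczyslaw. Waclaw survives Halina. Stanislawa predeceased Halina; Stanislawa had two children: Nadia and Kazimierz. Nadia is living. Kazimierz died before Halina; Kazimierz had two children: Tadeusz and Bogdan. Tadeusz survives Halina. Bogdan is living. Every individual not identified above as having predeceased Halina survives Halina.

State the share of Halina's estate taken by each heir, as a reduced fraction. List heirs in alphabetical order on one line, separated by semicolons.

There is no surviving spouse, so the entire estate passes to Halina's descendants per capita at each generation.
At generation 1 (Agnieszka, Zofia, Stanislawa) there are 3 shares of (1)/3 = 1/3 each.
Living: Agnieszka — each takes 1/3.
Deceased: Zofia and Stanislawa. Their combined 2/3 is pooled and carried to generation 2.
At generation 2 (Waclaw, Mieczyslaw, Nadia, Kazimierz) there are 4 shares of (2/3)/4 = 1/6 each.
Living: Waclaw, Mieczyslaw, and Nadia — each takes 1/6.
Deceased: Kazimierz. That 1/6 share is carried to generation 3.
At generation 3 (Tadeusz, Bogdan) there are 2 shares of (1/6)/2 = 1/12 each.
Living: Tadeusz and Bogdan — each takes 1/12.

Agnieszka 1/3; Bogdan 1/12; Mieczyslaw 1/6; Nadia 1/6; Tadeusz 1/12; Waclaw 1/6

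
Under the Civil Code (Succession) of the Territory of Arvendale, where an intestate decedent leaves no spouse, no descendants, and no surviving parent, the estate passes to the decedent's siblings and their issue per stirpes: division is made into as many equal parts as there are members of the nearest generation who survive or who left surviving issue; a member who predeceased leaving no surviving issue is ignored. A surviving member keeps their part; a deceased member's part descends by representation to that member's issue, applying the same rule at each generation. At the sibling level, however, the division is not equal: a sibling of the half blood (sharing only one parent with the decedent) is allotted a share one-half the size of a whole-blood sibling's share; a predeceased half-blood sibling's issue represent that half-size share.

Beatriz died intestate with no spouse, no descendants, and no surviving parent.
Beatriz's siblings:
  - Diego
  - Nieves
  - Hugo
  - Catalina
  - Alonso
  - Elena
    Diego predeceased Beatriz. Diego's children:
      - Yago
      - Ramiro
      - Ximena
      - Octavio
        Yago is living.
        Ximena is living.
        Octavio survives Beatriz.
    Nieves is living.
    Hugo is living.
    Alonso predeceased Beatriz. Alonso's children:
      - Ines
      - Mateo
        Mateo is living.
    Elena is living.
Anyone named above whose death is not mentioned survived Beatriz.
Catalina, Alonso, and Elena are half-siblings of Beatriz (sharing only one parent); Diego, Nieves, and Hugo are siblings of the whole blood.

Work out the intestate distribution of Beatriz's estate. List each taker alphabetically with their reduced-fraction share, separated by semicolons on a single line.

Catalina 1/9; Elena 1/9; Hugo 2/9; Ines 1/18; Mateo 1/18; Nieves 2/9; Octavio 1/18; Ramiro 1/18; Ximena 1/18; Yago 1/18

No spouse, descendants, or parent survives, so the estate passes to Beatriz's siblings per stirpes.
Half-blood siblings count for one-half the weight of whole-blood siblings at the initial division.
Dividing 1 in proportion to weights (total weight 9/2): Diego (weight 1) → 2/9; Nieves (weight 1) → 2/9; Hugo (weight 1) → 2/9; Catalina (weight 1/2) → 1/9; Alonso (weight 1/2) → 1/9; Elena (weight 1/2) → 1/9.
Diego predeceased; the 2/9 allotted to Diego's branch passes to Diego's issue by representation.
The 2/9 is divided into 4 equal shares of 1/18 among Yago, Ramiro, Ximena, Octavio.
Yago is living and takes 1/18.
Ramiro is living and takes 1/18.
Ximena is living and takes 1/18.
Octavio is living and takes 1/18.
Nieves is living and takes 2/9.
Hugo is living and takes 2/9.
Catalina is living and takes 1/9.
Alonso predeceased; the 1/9 allotted to Alonso's branch passes to Alonso's issue by representation.
The 1/9 is divided into 2 equal shares of 1/18 among Ines, Mateo.
Ines is living and takes 1/18.
Mateo is living and takes 1/18.
Elena is living and takes 1/9.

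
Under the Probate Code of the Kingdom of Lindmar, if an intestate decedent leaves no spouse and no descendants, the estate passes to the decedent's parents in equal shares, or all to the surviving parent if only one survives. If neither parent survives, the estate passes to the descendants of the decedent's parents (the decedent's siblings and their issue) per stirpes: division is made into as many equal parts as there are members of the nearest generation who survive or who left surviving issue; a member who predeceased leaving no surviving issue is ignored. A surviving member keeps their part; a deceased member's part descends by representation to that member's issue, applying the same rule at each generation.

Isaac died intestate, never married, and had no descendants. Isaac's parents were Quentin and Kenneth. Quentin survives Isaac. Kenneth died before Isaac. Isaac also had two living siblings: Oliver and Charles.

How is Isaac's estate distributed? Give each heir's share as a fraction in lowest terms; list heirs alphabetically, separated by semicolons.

Only one parent, Quentin, survives, so Quentin takes the entire estate. The siblings take nothing because a surviving parent has priority.

Quentin 1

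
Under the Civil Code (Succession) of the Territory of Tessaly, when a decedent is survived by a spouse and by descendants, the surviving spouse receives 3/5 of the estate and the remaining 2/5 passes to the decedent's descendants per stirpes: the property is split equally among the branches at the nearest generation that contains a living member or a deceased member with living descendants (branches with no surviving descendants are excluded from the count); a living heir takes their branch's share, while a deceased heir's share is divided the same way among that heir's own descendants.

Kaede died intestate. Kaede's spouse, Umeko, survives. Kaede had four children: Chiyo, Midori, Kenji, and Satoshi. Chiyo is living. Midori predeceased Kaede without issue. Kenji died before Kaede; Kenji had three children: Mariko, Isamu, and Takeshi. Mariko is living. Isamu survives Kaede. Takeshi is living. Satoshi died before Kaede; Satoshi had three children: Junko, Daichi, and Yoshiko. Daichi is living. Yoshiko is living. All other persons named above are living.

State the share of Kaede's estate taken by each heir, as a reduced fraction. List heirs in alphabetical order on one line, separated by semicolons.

Chiyo 2/15; Daichi 2/45; Isamu 2/45; Junko 2/45; Mariko 2/45; Takeshi 2/45; Umeko 3/5; Yoshiko 2/45

Umeko, as surviving spouse, takes 3/5.
The remaining 2/5 passes to Kaede's descendants per stirpes.
Midori left no surviving issue, so that branch lapses and is disregarded.
The 2/5 is divided into 3 equal shares of 2/15 among Chiyo, Kenji, Satoshi.
Chiyo is living and takes 2/15.
Kenji predeceased; the 2/15 allotted to Kenji's branch passes to Kenji's issue by representation.
The 2/15 is divided into 3 equal shares of 2/45 among Mariko, Isamu, Takeshi.
Mariko is living and takes 2/45.
Isamu is living and takes 2/45.
Takeshi is living and takes 2/45.
Satoshi predeceased; the 2/15 allotted to Satoshi's branch passes to Satoshi's issue by representation.
The 2/15 is divided into 3 equal shares of 2/45 among Junko, Daichi, Yoshiko.
Junko is living and takes 2/45.
Daichi is living and takes 2/45.
Yoshiko is living and takes 2/45.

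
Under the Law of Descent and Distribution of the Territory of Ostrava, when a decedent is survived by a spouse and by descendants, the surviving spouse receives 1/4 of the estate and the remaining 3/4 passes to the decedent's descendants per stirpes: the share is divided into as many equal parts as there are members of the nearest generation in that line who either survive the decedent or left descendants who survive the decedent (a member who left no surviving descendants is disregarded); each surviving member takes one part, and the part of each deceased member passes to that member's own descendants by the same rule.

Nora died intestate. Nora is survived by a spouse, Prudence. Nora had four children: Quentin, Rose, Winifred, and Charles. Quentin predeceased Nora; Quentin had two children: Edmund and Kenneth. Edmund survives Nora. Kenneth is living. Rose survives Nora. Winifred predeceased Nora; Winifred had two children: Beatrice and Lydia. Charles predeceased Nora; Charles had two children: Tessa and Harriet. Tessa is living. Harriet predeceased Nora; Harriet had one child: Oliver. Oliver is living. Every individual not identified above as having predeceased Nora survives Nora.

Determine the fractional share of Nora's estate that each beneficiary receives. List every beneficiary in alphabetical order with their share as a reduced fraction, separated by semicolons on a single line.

Prudence, as surviving spouse, takes 1/4.
The remaining 3/4 passes to Nora's descendants per stirpes.
The 3/4 is divided into 4 equal shares of 3/16 among Quentin, Rose, Winifred, Charles.
Quentin predeceased; the 3/16 allotted to Quentin's branch passes to Quentin's issue by representation.
The 3/16 is divided into 2 equal shares of 3/32 among Edmund, Kenneth.
Edmund is living and takes 3/32.
Kenneth is living and takes 3/32.
Rose is living and takes 3/16.
Winifred predeceased; the 3/16 allotted to Winifred's branch passes to Winifred's issue by representation.
The 3/16 is divided into 2 equal shares of 3/32 among Beatrice, Lydia.
Beatrice is living and takes 3/32.
Lydia is living and takes 3/32.
Charles predeceased; the 3/16 allotted to Charles's branch passes to Charles's issue by representation.
The 3/16 is divided into 2 equal shares of 3/32 among Tessa, Harriet.
Tessa is living and takes 3/32.
Harriet predeceased; the 3/32 allotted to Harriet's branch passes to Harriet's issue by representation.
Oliver is the sole taker at this level and receives the full 3/32.

Beatrice 3/32; Edmund 3/32; Kenneth 3/32; Lydia 3/32; Oliver 3/32; Prudence 1/4; Rose 3/16; Tessa 3/32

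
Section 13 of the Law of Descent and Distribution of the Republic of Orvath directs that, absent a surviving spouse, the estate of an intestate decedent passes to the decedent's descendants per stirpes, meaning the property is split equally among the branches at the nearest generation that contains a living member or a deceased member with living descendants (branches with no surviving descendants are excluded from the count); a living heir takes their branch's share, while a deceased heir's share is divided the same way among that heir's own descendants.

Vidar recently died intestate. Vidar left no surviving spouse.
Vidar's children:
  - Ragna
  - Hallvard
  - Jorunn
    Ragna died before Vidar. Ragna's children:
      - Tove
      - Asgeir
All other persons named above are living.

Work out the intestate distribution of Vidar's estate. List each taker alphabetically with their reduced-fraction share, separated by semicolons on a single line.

Asgeir 1/6; Hallvard 1/3; Jorunn 1/3; Tove 1/6

There is no surviving spouse, so the entire estate passes to Vidar's descendants per stirpes.
The estate is divided into 3 equal shares of 1/3 among Ragna, Hallvard, Jorunn.
Ragna predeceased; the 1/3 allotted to Ragna's branch passes to Ragna's issue by representation.
The 1/3 is divided into 2 equal shares of 1/6 among Tove, Asgeir.
Tove is living and takes 1/6.
Asgeir is living and takes 1/6.
Hallvard is living and takes 1/3.
Jorunn is living and takes 1/3.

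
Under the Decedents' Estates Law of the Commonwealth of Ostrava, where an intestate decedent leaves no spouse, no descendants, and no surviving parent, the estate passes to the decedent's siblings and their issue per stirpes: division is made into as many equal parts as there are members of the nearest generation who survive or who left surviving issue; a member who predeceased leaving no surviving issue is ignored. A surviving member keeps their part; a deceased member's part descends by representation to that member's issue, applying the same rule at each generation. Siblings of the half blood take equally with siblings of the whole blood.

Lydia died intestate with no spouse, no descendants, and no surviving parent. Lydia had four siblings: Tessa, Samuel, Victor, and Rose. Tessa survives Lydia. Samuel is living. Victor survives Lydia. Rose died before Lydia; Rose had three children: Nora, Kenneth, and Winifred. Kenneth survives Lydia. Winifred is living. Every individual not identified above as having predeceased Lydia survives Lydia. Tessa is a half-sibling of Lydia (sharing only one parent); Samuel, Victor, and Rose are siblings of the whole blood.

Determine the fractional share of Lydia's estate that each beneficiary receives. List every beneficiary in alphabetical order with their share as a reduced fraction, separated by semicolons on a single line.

No spouse, descendants, or parent survives, so the estate passes to Lydia's siblings per stirpes.
Half-blood and whole-blood siblings take equally under the stated rule.
The estate is divided into 4 equal shares of 1/4 among Tessa, Samuel, Victor, Rose.
Tessa is living and takes 1/4.
Samuel is living and takes 1/4.
Victor is living and takes 1/4.
Rose predeceased; the 1/4 allotted to Rose's branch passes to Rose's issue by representation.
The 1/4 is divided into 3 equal shares of 1/12 among Nora, Kenneth, Winifred.
Nora is living and takes 1/12.
Kenneth is living and takes 1/12.
Winifred is living and takes 1/12.

Kenneth 1/12; Nora 1/12; Samuel 1/4; Tessa 1/4; Victor 1/4; Winifred 1/12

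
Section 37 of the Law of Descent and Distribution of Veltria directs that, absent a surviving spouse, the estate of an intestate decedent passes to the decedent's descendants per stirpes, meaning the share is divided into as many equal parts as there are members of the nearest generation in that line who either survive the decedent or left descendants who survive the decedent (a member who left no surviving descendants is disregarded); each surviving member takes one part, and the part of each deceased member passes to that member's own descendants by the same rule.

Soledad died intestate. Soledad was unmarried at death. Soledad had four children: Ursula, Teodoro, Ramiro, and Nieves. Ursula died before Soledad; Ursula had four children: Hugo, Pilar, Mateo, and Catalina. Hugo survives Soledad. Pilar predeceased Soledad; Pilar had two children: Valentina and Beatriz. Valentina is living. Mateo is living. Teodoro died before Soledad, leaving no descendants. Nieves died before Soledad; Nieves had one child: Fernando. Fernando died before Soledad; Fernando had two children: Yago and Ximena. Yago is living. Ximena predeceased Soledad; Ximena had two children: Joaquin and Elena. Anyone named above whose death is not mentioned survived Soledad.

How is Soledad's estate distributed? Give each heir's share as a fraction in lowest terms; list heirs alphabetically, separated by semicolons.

There is no surviving spouse, so the entire estate passes to Soledad's descendants per stirpes.
Teodoro left no surviving issue, so that branch lapses and is disregarded.
The estate is divided into 3 equal shares of 1/3 among Ursula, Ramiro, Nieves.
Ursula predeceased; the 1/3 allotted to Ursula's branch passes to Ursula's issue by representation.
The 1/3 is divided into 4 equal shares of 1/12 among Hugo, Pilar, Mateo, Catalina.
Hugo is living and takes 1/12.
Pilar predeceased; the 1/12 allotted to Pilar's branch passes to Pilar's issue by representation.
The 1/12 is divided into 2 equal shares of 1/24 among Valentina, Beatriz.
Valentina is living and takes 1/24.
Beatriz is living and takes 1/24.
Mateo is living and takes 1/12.
Catalina is living and takes 1/12.
Ramiro is living and takes 1/3.
Nieves predeceased; the 1/3 allotted to Nieves's branch passes to Nieves's issue by representation.
Fernando's line is the sole branch at this level, so the full 1/3 passes to Fernando's issue by representation.
The 1/3 is divided into 2 equal shares of 1/6 among Yago, Ximena.
Yago is living and takes 1/6.
Ximena predeceased; the 1/6 allotted to Ximena's branch passes to Ximena's issue by representation.
The 1/6 is divided into 2 equal shares of 1/12 among Joaquin, Elena.
Joaquin is living and takes 1/12.
Elena is living and takes 1/12.

Beatriz 1/24; Catalina 1/12; Elena 1/12; Hugo 1/12; Joaquin 1/12; Mateo 1/12; Ramiro 1/3; Valentina 1/24; Yago 1/6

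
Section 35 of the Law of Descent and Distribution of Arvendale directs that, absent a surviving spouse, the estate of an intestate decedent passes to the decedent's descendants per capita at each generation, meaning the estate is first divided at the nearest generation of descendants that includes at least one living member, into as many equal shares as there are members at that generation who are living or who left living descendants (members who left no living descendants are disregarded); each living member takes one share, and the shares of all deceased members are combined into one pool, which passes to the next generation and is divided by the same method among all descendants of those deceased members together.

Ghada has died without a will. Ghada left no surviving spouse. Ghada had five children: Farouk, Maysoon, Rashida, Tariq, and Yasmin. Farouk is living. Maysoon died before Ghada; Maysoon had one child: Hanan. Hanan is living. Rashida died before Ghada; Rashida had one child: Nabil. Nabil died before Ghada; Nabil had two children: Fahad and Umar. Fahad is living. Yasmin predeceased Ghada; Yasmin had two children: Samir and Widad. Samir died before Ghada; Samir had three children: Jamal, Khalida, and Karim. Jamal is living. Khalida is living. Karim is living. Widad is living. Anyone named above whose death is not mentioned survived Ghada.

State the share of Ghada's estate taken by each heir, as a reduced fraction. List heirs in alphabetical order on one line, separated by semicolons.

There is no surviving spouse, so the entire estate passes to Ghada's descendants per capita at each generation.
At generation 1 (Farouk, Maysoon, Rashida, Tariq, Yasmin) there are 5 shares of (1)/5 = 1/5 each.
Living: Farouk and Tariq — each takes 1/5.
Deceased: Maysoon, Rashida, and Yasmin. Their combined 3/5 is pooled and carried to generation 2.
At generation 2 (Hanan, Nabil, Samir, Widad) there are 4 shares of (3/5)/4 = 3/20 each.
Living: Hanan and Widad — each takes 3/20.
Deceased: Nabil and Samir. Their combined 3/10 is pooled and carried to generation 3.
At generation 3 (Fahad, Umar, Jamal, Khalida, Karim) there are 5 shares of (3/10)/5 = 3/50 each.
Living: Fahad, Umar, Jamal, Khalida, and Karim — each takes 3/50.

Fahad 3/50; Farouk 1/5; Hanan 3/20; Jamal 3/50; Karim 3/50; Khalida 3/50; Tariq 1/5; Umar 3/50; Widad 3/20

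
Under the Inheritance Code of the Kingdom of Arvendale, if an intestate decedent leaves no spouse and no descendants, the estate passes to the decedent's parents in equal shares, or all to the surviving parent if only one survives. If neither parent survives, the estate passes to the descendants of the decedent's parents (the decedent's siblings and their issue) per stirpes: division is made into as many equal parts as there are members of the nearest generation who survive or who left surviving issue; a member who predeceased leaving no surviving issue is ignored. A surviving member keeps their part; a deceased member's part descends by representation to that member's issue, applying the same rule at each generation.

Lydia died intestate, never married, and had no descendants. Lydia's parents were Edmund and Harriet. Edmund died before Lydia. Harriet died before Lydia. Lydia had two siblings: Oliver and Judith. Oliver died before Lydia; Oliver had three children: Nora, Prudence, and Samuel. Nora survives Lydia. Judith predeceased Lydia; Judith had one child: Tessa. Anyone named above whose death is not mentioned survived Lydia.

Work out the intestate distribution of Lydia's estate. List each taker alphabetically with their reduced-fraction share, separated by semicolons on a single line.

Nora 1/6; Prudence 1/6; Samuel 1/6; Tessa 1/2

Neither parent survives and there are no descendants, so the estate passes to Lydia's siblings and their issue per stirpes.
The estate is divided into 2 equal shares of 1/2 among Oliver, Judith.
Oliver predeceased; the 1/2 allotted to Oliver's branch passes to Oliver's issue by representation.
The 1/2 is divided into 3 equal shares of 1/6 among Nora, Prudence, Samuel.
Nora is living and takes 1/6.
Prudence is living and takes 1/6.
Samuel is living and takes 1/6.
Judith predeceased; the 1/2 allotted to Judith's branch passes to Judith's issue by representation.
Tessa is the sole taker at this level and receives the full 1/2.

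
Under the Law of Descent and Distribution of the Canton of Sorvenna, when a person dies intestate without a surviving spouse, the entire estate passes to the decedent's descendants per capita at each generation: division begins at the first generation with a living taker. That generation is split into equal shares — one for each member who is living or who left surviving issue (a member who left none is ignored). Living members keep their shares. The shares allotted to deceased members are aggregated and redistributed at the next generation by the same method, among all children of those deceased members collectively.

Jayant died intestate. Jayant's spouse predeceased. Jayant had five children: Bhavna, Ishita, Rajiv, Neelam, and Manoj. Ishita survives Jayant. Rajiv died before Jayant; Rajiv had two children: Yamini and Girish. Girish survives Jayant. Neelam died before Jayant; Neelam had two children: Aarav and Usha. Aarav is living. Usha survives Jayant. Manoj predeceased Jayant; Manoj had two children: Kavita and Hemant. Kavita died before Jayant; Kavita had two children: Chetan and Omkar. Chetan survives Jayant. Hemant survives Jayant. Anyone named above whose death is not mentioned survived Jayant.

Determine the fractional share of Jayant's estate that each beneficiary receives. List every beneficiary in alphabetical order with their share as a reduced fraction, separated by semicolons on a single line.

There is no surviving spouse, so the entire estate passes to Jayant's descendants per capita at each generation.
At generation 1 (Bhavna, Ishita, Rajiv, Neelam, Manoj) there are 5 shares of (1)/5 = 1/5 each.
Living: Bhavna and Ishita — each takes 1/5.
Deceased: Rajiv, Neelam, and Manoj. Their combined 3/5 is pooled and carried to generation 2.
At generation 2 (Yamini, Girish, Aarav, Usha, Kavita, Hemant) there are 6 shares of (3/5)/6 = 1/10 each.
Living: Yamini, Girish, Aarav, Usha, and Hemant — each takes 1/10.
Deceased: Kavita. That 1/10 share is carried to generation 3.
At generation 3 (Chetan, Omkar) there are 2 shares of (1/10)/2 = 1/20 each.
Living: Chetan and Omkar — each takes 1/20.

Aarav 1/10; Bhavna 1/5; Chetan 1/20; Girish 1/10; Hemant 1/10; Ishita 1/5; Omkar 1/20; Usha 1/10; Yamini 1/10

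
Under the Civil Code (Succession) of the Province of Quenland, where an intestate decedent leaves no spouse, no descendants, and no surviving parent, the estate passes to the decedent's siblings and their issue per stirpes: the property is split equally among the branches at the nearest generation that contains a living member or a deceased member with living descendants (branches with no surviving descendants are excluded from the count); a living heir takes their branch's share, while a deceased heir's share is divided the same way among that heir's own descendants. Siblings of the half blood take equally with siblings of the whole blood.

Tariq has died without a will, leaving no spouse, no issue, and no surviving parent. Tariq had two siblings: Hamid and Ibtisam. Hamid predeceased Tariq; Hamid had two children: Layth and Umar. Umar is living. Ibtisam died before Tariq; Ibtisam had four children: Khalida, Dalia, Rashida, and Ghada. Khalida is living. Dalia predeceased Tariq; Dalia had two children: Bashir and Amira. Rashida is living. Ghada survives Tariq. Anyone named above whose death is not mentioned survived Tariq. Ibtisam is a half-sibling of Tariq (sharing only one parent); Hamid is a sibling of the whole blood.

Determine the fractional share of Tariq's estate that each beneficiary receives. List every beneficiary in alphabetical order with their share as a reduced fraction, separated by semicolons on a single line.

Amira 1/16; Bashir 1/16; Ghada 1/8; Khalida 1/8; Layth 1/4; Rashida 1/8; Umar 1/4

No spouse, descendants, or parent survives, so the estate passes to Tariq's siblings per stirpes.
Half-blood and whole-blood siblings take equally under the stated rule.
The estate is divided into 2 equal shares of 1/2 among Hamid, Ibtisam.
Hamid predeceased; the 1/2 allotted to Hamid's branch passes to Hamid's issue by representation.
The 1/2 is divided into 2 equal shares of 1/4 among Layth, Umar.
Layth is living and takes 1/4.
Umar is living and takes 1/4.
Ibtisam predeceased; the 1/2 allotted to Ibtisam's branch passes to Ibtisam's issue by representation.
The 1/2 is divided into 4 equal shares of 1/8 among Khalida, Dalia, Rashida, Ghada.
Khalida is living and takes 1/8.
Dalia predeceased; the 1/8 allotted to Dalia's branch passes to Dalia's issue by representation.
The 1/8 is divided into 2 equal shares of 1/16 among Bashir, Amira.
Bashir is living and takes 1/16.
Amira is living and takes 1/16.
Rashida is living and takes 1/8.
Ghada is living and takes 1/8.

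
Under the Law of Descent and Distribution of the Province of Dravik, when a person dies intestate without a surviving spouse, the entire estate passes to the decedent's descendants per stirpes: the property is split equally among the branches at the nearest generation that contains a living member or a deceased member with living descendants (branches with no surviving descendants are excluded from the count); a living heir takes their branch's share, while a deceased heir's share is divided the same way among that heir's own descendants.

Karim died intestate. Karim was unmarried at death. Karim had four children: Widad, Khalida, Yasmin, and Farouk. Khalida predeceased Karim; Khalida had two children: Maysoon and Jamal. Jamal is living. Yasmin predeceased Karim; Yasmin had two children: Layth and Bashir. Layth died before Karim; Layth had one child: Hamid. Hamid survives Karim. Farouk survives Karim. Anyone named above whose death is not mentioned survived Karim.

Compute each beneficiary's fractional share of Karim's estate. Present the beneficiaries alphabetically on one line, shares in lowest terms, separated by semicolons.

There is no surviving spouse, so the entire estate passes to Karim's descendants per stirpes.
The estate is divided into 4 equal shares of 1/4 among Widad, Khalida, Yasmin, Farouk.
Widad is living and takes 1/4.
Khalida predeceased; the 1/4 allotted to Khalida's branch passes to Khalida's issue by representation.
The 1/4 is divided into 2 equal shares of 1/8 among Maysoon, Jamal.
Maysoon is living and takes 1/8.
Jamal is living and takes 1/8.
Yasmin predeceased; the 1/4 allotted to Yasmin's branch passes to Yasmin's issue by representation.
The 1/4 is divided into 2 equal shares of 1/8 among Layth, Bashir.
Layth predeceased; the 1/8 allotted to Layth's branch passes to Layth's issue by representation.
Hamid is the sole taker at this level and receives the full 1/8.
Bashir is living and takes 1/8.
Farouk is living and takes 1/4.

Bashir 1/8; Farouk 1/4; Hamid 1/8; Jamal 1/8; Maysoon 1/8; Widad 1/4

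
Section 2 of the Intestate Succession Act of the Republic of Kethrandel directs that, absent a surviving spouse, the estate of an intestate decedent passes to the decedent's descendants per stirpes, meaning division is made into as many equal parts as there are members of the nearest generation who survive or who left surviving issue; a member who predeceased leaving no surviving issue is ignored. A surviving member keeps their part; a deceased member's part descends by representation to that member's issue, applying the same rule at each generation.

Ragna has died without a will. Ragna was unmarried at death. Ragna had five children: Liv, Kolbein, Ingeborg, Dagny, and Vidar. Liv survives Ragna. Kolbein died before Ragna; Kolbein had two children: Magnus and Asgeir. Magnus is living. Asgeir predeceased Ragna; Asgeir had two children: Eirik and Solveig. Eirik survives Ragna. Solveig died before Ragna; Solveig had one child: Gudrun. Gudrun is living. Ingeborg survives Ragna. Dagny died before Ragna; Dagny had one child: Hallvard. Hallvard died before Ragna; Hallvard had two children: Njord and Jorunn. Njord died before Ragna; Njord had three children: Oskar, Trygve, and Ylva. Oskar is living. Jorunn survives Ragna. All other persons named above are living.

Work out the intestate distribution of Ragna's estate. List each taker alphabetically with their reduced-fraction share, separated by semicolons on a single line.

Eirik 1/20; Gudrun 1/20; Ingeborg 1/5; Jorunn 1/10; Liv 1/5; Magnus 1/10; Oskar 1/30; Trygve 1/30; Vidar 1/5; Ylva 1/30

There is no surviving spouse, so the entire estate passes to Ragna's descendants per stirpes.
The estate is divided into 5 equal shares of 1/5 among Liv, Kolbein, Ingeborg, Dagny, Vidar.
Liv is living and takes 1/5.
Kolbein predeceased; the 1/5 allotted to Kolbein's branch passes to Kolbein's issue by representation.
The 1/5 is divided into 2 equal shares of 1/10 among Magnus, Asgeir.
Magnus is living and takes 1/10.
Asgeir predeceased; the 1/10 allotted to Asgeir's branch passes to Asgeir's issue by representation.
The 1/10 is divided into 2 equal shares of 1/20 among Eirik, Solveig.
Eirik is living and takes 1/20.
Solveig predeceased; the 1/20 allotted to Solveig's branch passes to Solveig's issue by representation.
Gudrun is the sole taker at this level and receives the full 1/20.
Ingeborg is living and takes 1/5.
Dagny predeceased; the 1/5 allotted to Dagny's branch passes to Dagny's issue by representation.
Hallvard's line is the sole branch at this level, so the full 1/5 passes to Hallvard's issue by representation.
The 1/5 is divided into 2 equal shares of 1/10 among Njord, Jorunn.
Njord predeceased; the 1/10 allotted to Njord's branch passes to Njord's issue by representation.
The 1/10 is divided into 3 equal shares of 1/30 among Oskar, Trygve, Ylva.
Oskar is living and takes 1/30.
Trygve is living and takes 1/30.
Ylva is living and takes 1/30.
Jorunn is living and takes 1/10.
Vidar is living and takes 1/5.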